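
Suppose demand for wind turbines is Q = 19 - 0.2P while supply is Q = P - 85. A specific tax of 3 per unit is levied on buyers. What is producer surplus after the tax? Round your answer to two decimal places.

0.68

Rewriting demand in inverse form: P = 95 - 5Q.
Rewriting supply in inverse form: P = 85 + Q.
Pre-tax equilibrium: 95 - 5Q = 85 + Q gives Q* = 1.6667, P* = 86.6667.
A tax on buyers shifts demand down by 3: (95 - 3) - 5Q = 85 + Q, so Q_t = 1.1667. Buyers pay P_b = 89.1667; sellers receive P_s = P_b - 3 = 86.1667.
PS = (1/2)(Q_t)(P_s - 85) = (1/2)(1.1667)(1.1667) = 0.6806.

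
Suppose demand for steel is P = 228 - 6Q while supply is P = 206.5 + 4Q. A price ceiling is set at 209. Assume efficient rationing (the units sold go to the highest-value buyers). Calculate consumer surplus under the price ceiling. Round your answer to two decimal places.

10.70

Without the control, 228 - 6Q = 206.5 + 4Q so Q* = 2.15 and P* = 215.1.
At the ceiling price 209, quantity supplied is (209 - 206.5)/4 = 0.625; supply is the short side, so Q = 0.625 trades at P = 209.
The demand price at Q = 0.625 is 224.25. CS is the trapezoid between demand and 209 over [0, 0.625]: (1/2)[(228 - 209) + (224.25 - 209)](0.625) = 10.7031.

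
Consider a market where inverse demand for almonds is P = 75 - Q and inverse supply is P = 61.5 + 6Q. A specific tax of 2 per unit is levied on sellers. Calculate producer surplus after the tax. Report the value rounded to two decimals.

8.10

Pre-tax equilibrium: 75 - Q = 61.5 + 6Q gives Q* = 1.9286, P* = 73.0714.
A tax on sellers shifts supply up by 2: 75 - Q = 61.5 + 6Q + 2, so Q_t = 1.6429. Buyers pay P_b = 73.3571; sellers receive P_s = P_b - 2 = 71.3571.
Producer surplus is the triangle above supply below P_s: (1/2)(1.6429)(71.3571 - 61.5) = 8.0969.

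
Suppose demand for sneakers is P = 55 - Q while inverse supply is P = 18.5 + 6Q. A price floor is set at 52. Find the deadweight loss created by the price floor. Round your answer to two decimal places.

Without the control, 55 - Q = 18.5 + 6Q so Q* = 5.2143 and P* = 49.7857.
At the floor price 52, quantity demanded is (55 - 52)/1 = 3; demand is the short side, so Q = 3 trades at P = 52.
The lost-trades triangle has base Q* - 3 = 2.2143 and height equal to the gap between the curves at Q = 3, which is 52 - 36.5 = 15.5. DWL = (1/2)(2.2143)(15.5) = 17.1607.

17.16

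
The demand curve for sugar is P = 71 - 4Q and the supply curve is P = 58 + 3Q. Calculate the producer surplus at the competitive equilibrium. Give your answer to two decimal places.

Setting demand equal to supply, 13 = 7Q, so Q* = 1.8571 and P* = 63.5714.
The supply curve's price intercept is 58, so PS = (1/2)(Q*)(P* - 58) = (1/2)(1.8571)(5.5714) = 5.1735.

5.17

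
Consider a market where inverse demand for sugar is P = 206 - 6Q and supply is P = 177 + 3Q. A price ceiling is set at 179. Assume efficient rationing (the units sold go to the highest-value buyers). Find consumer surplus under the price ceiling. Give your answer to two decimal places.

Free-market equilibrium: 206 - 6Q = 177 + 3Q gives Q* = 3.2222, P* = 186.6667.
At P = 179, sellers supply (179 - 177)/3 = 0.6667 while buyers want more, so the quantity traded is 0.6667 at price 179.
The demand price at Q = 0.6667 is 202. CS is the trapezoid between demand and 179 over [0, 0.6667]: (1/2)[(206 - 179) + (202 - 179)](0.6667) = 16.6667.

16.67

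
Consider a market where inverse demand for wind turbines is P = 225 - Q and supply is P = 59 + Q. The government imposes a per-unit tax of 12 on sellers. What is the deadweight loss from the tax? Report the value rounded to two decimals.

36.00

Without the tax, 225 - Q = 59 + Q so Q* = 83 and P* = 142.
A tax on sellers shifts supply up by 12: 225 - Q = 59 + Q + 12, so Q_t = 77. Buyers pay P_b = 148; sellers receive P_s = P_b - 12 = 136.
Deadweight loss is the triangle between the curves from Q_t to Q*: (1/2)(83 - 77)(12) = 36.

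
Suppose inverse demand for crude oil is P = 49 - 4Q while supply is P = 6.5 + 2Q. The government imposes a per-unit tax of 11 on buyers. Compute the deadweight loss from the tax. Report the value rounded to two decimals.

10.08

Pre-tax equilibrium: 49 - 4Q = 6.5 + 2Q gives Q* = 7.0833, P* = 20.6667.
A tax on buyers shifts demand down by 11: (49 - 11) - 4Q = 6.5 + 2Q, so Q_t = 5.25. Buyers pay P_b = 28; sellers receive P_s = P_b - 11 = 17.
Deadweight loss is the triangle between the curves from Q_t to Q*: (1/2)(7.0833 - 5.25)(11) = 10.0833.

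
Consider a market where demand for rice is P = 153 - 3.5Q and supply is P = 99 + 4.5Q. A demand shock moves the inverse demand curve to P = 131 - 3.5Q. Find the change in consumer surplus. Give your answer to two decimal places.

-51.73

Initial equilibrium: Q_0 = 6.75, P_0 = 129.375; CS_0 = (1/2)(6.75)(23.625) = 79.7344, PS_0 = (1/2)(6.75)(30.375) = 102.5156.
New equilibrium: 131 - 3.5Q = 99 + 4.5Q gives Q_1 = 4, P_1 = 117; CS_1 = 28, PS_1 = 36.
Change in consumer surplus = 28 - 79.7344 = -51.7344.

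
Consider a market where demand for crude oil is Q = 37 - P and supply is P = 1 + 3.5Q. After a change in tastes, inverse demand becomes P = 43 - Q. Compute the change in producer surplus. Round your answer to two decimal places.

Rewriting demand in inverse form: P = 37 - Q.
Initial equilibrium: Q_0 = 8, P_0 = 29; CS_0 = (1/2)(8)(8) = 32, PS_0 = (1/2)(8)(28) = 112.
New equilibrium: 43 - Q = 1 + 3.5Q gives Q_1 = 9.3333, P_1 = 33.6667; CS_1 = 43.5556, PS_1 = 152.4444.
Change in producer surplus = 152.4444 - 112 = 40.4444.

40.44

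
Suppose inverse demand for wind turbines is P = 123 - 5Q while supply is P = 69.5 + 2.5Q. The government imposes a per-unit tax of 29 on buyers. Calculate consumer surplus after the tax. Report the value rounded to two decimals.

26.68

Pre-tax equilibrium: 123 - 5Q = 69.5 + 2.5Q gives Q* = 7.1333, P* = 87.3333.
A tax on buyers shifts demand down by 29: (123 - 29) - 5Q = 69.5 + 2.5Q, so Q_t = 3.2667. Buyers pay P_b = 106.6667; sellers receive P_s = P_b - 29 = 77.6667.
Consumer surplus is the triangle under demand above P_b: (1/2)(3.2667)(123 - 106.6667) = 26.6778.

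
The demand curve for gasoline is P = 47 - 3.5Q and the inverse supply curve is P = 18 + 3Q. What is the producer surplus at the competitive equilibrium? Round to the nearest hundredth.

29.86

Equilibrium: 47 - 3.5Q = 18 + 3Q, so Q* = 4.4615 and P* = 31.3846.
The supply curve's price intercept is 18, so PS = (1/2)(Q*)(P* - 18) = (1/2)(4.4615)(13.3846) = 29.858.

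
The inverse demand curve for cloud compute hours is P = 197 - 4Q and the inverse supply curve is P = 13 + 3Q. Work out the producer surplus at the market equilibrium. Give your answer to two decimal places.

1036.41

Set 197 - 4Q = 13 + 3Q, which gives 184 = 7Q, so Q* = 26.2857 and P* = 197 - 4(26.2857) = 91.8571.
The supply curve's price intercept is 13, so PS = (1/2)(Q*)(P* - 13) = (1/2)(26.2857)(78.8571) = 1036.4082.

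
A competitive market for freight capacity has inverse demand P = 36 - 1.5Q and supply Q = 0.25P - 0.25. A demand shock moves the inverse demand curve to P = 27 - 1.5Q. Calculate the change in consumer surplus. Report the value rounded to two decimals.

-13.61

Rewriting supply in inverse form: P = 1 + 4Q.
Initial equilibrium: Q_0 = 6.3636, P_0 = 26.4545; CS_0 = (1/2)(6.3636)(9.5455) = 30.3719, PS_0 = (1/2)(6.3636)(25.4545) = 80.9917.
New equilibrium: 27 - 1.5Q = 1 + 4Q gives Q_1 = 4.7273, P_1 = 19.9091; CS_1 = 16.7603, PS_1 = 44.6942.
Change in consumer surplus = 16.7603 - 30.3719 = -13.6116.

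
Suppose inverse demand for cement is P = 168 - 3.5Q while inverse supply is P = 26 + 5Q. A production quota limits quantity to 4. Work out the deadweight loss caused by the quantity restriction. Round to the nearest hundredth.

686.12

Without the quota, 168 - 3.5Q = 26 + 5Q gives Q* = 16.7059.
At Q = 4 the demand price is 168 - 3.5(4) = 154 and the supply price is 26 + 5(4) = 46.
DWL = (1/2)(gap between curves at 4) x (Q* - 4) = (1/2)(108)(12.7059) = 686.1176.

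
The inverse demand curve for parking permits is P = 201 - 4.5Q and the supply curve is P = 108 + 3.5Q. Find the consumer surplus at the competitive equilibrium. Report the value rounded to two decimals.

304.07

Setting demand equal to supply, 93 = 8Q, so Q* = 11.625 and P* = 148.6875.
CS is the area between the demand curve and P* from 0 to Q*: (1/2)(11.625)(52.3125) = 304.0664.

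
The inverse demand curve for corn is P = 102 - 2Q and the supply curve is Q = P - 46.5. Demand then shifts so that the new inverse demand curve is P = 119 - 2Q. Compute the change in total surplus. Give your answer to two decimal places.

Rewriting supply in inverse form: P = 46.5 + Q.
Initial equilibrium: Q_0 = 18.5, P_0 = 65; CS_0 = (1/2)(18.5)(37) = 342.25, PS_0 = (1/2)(18.5)(18.5) = 171.125.
New equilibrium: 119 - 2Q = 46.5 + Q gives Q_1 = 24.1667, P_1 = 70.6667; CS_1 = 584.0278, PS_1 = 292.0139.
Change in total surplus = (584.0278 + 292.0139) - (342.25 + 171.125) = 362.6667.

362.67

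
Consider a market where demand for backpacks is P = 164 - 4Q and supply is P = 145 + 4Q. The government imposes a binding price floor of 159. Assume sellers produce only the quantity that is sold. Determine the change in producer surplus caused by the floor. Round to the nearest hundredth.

3.09

Without the control, 164 - 4Q = 145 + 4Q so Q* = 2.375 and P* = 154.5.
At the floor price 159, quantity demanded is (164 - 159)/4 = 1.25; demand is the short side, so Q = 1.25 trades at P = 159.
PS goes from (1/2)(2.375)(9.5) = 11.2812 to 14.375 (computed as (159 - 145)(1.25) - (1/2)(4)(1.25)^2), a change of 3.0938.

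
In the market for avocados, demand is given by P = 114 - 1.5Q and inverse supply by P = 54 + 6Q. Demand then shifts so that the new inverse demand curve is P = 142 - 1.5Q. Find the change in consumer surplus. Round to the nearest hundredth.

55.25

Initial equilibrium: Q_0 = 8, P_0 = 102; CS_0 = (1/2)(8)(12) = 48, PS_0 = (1/2)(8)(48) = 192.
New equilibrium: 142 - 1.5Q = 54 + 6Q gives Q_1 = 11.7333, P_1 = 124.4; CS_1 = 103.2533, PS_1 = 413.0133.
Change in consumer surplus = 103.2533 - 48 = 55.2533.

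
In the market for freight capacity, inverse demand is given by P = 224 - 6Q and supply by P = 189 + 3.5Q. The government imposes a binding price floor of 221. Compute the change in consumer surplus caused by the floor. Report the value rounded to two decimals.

Free-market equilibrium: 224 - 6Q = 189 + 3.5Q gives Q* = 3.6842, P* = 201.8947.
At the floor price 221, quantity demanded is (224 - 221)/6 = 0.5; demand is the short side, so Q = 0.5 trades at P = 221.
CS goes from (1/2)(3.6842)(22.1053) = 40.7202 to 0.75 (computed as (224 - 221)(0.5) - (1/2)(6)(0.5)^2), a change of -39.9702.

-39.97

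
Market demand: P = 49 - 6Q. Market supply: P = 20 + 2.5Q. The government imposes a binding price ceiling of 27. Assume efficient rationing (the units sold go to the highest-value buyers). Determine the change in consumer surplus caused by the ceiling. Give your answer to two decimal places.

Without the control, 49 - 6Q = 20 + 2.5Q so Q* = 3.4118 and P* = 28.5294.
At the ceiling price 27, quantity supplied is (27 - 20)/2.5 = 2.8; supply is the short side, so Q = 2.8 trades at P = 27.
CS goes from (1/2)(3.4118)(20.4706) = 34.9204 to 38.08 (computed as (49 - 27)(2.8) - (1/2)(6)(2.8)^2), a change of 3.1596.

3.16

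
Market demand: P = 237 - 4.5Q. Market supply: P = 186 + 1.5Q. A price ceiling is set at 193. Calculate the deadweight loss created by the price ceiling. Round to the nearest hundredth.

Without the control, 237 - 4.5Q = 186 + 1.5Q so Q* = 8.5 and P* = 198.75.
At the ceiling price 193, quantity supplied is (193 - 186)/1.5 = 4.6667; supply is the short side, so Q = 4.6667 trades at P = 193.
The lost-trades triangle has base Q* - 4.6667 = 3.8333 and height equal to the gap between the curves at Q = 4.6667, which is 216 - 193 = 23. DWL = (1/2)(3.8333)(23) = 44.0833.

44.08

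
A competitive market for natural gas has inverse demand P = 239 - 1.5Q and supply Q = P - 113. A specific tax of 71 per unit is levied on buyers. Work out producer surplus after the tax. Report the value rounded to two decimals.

Rewriting supply in inverse form: P = 113 + Q.
Pre-tax equilibrium: 239 - 1.5Q = 113 + Q gives Q* = 50.4, P* = 163.4.
With the tax, buyers' net willingness to pay falls by 71: (239 - 71) - 1.5Q = 113 + Q, so Q_t = 22. Buyers pay P_b = 206; sellers receive P_s = P_b - 71 = 135.
Producer surplus is the triangle above supply below P_s: (1/2)(22)(135 - 113) = 242.

242.00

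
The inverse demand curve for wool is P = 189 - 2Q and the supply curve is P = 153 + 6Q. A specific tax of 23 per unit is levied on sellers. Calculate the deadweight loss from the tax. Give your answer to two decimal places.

33.06

Pre-tax equilibrium: 189 - 2Q = 153 + 6Q gives Q* = 4.5, P* = 180.
With the tax, sellers need 23 more per unit: 189 - 2Q = 153 + 6Q + 23, so Q_t = 1.625. Buyers pay P_b = 185.75; sellers receive P_s = P_b - 23 = 162.75.
Deadweight loss is the triangle between the curves from Q_t to Q*: (1/2)(4.5 - 1.625)(23) = 33.0625.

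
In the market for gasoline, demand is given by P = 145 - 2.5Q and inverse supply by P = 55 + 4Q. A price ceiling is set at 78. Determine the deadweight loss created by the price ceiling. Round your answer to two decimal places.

213.03

Free-market equilibrium: 145 - 2.5Q = 55 + 4Q gives Q* = 13.8462, P* = 110.3846.
At the ceiling price 78, quantity supplied is (78 - 55)/4 = 5.75; supply is the short side, so Q = 5.75 trades at P = 78.
At Q = 5.75 the demand price is 130.625 and the supply price is 78. Deadweight loss is the triangle between the curves from 5.75 to 13.8462: (1/2)(130.625 - 78)(13.8462 - 5.75) = 213.03.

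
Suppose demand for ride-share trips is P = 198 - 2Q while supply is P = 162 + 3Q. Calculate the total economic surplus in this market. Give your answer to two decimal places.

129.60

Equilibrium: 198 - 2Q = 162 + 3Q, so Q* = 7.2 and P* = 183.6.
CS = (1/2)(7.2)(14.4) = 51.84 and PS = (1/2)(7.2)(21.6) = 77.76, so total surplus = 129.6.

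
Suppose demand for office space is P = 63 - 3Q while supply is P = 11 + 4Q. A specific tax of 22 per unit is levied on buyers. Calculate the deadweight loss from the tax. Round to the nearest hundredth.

Pre-tax equilibrium: 63 - 3Q = 11 + 4Q gives Q* = 7.4286, P* = 40.7143.
A tax on buyers shifts demand down by 22: (63 - 22) - 3Q = 11 + 4Q, so Q_t = 4.2857. Buyers pay P_b = 50.1429; sellers receive P_s = P_b - 22 = 28.1429.
Deadweight loss is the triangle between the curves from Q_t to Q*: (1/2)(7.4286 - 4.2857)(22) = 34.5714.

34.57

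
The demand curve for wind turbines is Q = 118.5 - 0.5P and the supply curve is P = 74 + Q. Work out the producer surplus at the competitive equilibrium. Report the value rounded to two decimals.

Rewriting demand in inverse form: P = 237 - 2Q.
Equilibrium: 237 - 2Q = 74 + Q, so Q* = 54.3333 and P* = 128.3333.
Producer surplus is the triangle above supply below P*: (1/2)(54.3333)(128.3333 - 74) = (1/2)(54.3333)(54.3333) = 1476.0556.

1476.06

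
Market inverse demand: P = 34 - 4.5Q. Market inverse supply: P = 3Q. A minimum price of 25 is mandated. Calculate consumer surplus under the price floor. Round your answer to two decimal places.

Without the control, 34 - 4.5Q = 3Q so Q* = 4.5333 and P* = 13.6.
At the floor price 25, quantity demanded is (34 - 25)/4.5 = 2; demand is the short side, so Q = 2 trades at P = 25.
CS is the triangle under demand above 25: (1/2)(2)(34 - 25) = 9.

9.00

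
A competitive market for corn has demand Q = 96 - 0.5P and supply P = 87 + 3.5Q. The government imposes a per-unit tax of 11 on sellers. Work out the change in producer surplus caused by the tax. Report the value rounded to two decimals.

Rewriting demand in inverse form: P = 192 - 2Q.
Pre-tax equilibrium: 192 - 2Q = 87 + 3.5Q gives Q* = 19.0909, P* = 153.8182.
A tax on sellers shifts supply up by 11: 192 - 2Q = 87 + 3.5Q + 11, so Q_t = 17.0909. Buyers pay P_b = 157.8182; sellers receive P_s = P_b - 11 = 146.8182.
Producers lose the trapezoid between P_s and P* out to Q_t plus the triangle from Q_t to Q*: change in PS = 511.1736 - 637.8099 = -126.6364.

-126.64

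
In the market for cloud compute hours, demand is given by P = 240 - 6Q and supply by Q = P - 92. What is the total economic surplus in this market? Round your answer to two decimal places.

Rewriting supply in inverse form: P = 92 + Q.
Equilibrium: 240 - 6Q = 92 + Q, so Q* = 21.1429 and P* = 113.1429.
CS = (1/2)(21.1429)(126.8571) = 1341.0612 and PS = (1/2)(21.1429)(21.1429) = 223.5102, so total surplus = 1564.5714.

1564.57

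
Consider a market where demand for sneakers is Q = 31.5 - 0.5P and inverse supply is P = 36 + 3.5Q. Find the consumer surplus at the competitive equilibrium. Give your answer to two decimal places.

Rewriting demand in inverse form: P = 63 - 2Q.
Set 63 - 2Q = 36 + 3.5Q, which gives 27 = 5.5Q, so Q* = 4.9091 and P* = 63 - 2(4.9091) = 53.1818.
The demand choke price is 63, so CS = (1/2)(Q*)(63 - P*) = (1/2)(4.9091)(9.8182) = 24.0992.

24.10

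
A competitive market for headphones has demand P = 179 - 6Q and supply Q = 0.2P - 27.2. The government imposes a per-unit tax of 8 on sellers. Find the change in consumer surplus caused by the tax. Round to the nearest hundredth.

-15.47

Rewriting supply in inverse form: P = 136 + 5Q.
Pre-tax equilibrium: 179 - 6Q = 136 + 5Q gives Q* = 3.9091, P* = 155.5455.
With the tax, sellers need 8 more per unit: 179 - 6Q = 136 + 5Q + 8, so Q_t = 3.1818. Buyers pay P_b = 159.9091; sellers receive P_s = P_b - 8 = 151.9091.
CS falls from (1/2)(3.9091)(23.4545) = 45.843 to (1/2)(3.1818)(19.0909) = 30.3719, a change of -15.4711.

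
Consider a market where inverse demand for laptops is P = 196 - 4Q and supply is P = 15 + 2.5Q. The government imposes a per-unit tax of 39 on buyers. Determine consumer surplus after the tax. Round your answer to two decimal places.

Pre-tax equilibrium: 196 - 4Q = 15 + 2.5Q gives Q* = 27.8462, P* = 84.6154.
With the tax, buyers' net willingness to pay falls by 39: (196 - 39) - 4Q = 15 + 2.5Q, so Q_t = 21.8462. Buyers pay P_b = 108.6154; sellers receive P_s = P_b - 39 = 69.6154.
Consumer surplus is the triangle under demand above P_b: (1/2)(21.8462)(196 - 108.6154) = 954.5089.

954.51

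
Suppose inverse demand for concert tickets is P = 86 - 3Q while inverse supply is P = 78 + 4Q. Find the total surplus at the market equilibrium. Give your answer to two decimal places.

Setting demand equal to supply, 8 = 7Q, so Q* = 1.1429 and P* = 82.5714.
Total surplus is the full triangle between the curves from 0 to Q*: (1/2)(1.1429)(86 - 78) = 4.5714.

4.57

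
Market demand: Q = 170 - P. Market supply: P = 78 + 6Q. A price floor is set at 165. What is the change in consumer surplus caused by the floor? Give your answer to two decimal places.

-73.87

Rewriting demand in inverse form: P = 170 - Q.
Without the control, 170 - Q = 78 + 6Q so Q* = 13.1429 and P* = 156.8571.
At the floor price 165, quantity demanded is (170 - 165)/1 = 5; demand is the short side, so Q = 5 trades at P = 165.
CS goes from (1/2)(13.1429)(13.1429) = 86.3673 to 12.5 (computed as (170 - 165)(5) - (1/2)(1)(5)^2), a change of -73.8673.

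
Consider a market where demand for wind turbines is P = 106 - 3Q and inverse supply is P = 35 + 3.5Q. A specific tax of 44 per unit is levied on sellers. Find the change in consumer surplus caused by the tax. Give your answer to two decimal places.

Without the tax, 106 - 3Q = 35 + 3.5Q so Q* = 10.9231 and P* = 73.2308.
A tax on sellers shifts supply up by 44: 106 - 3Q = 35 + 3.5Q + 44, so Q_t = 4.1538. Buyers pay P_b = 93.5385; sellers receive P_s = P_b - 44 = 49.5385.
CS falls from (1/2)(10.9231)(32.7692) = 178.9704 to (1/2)(4.1538)(12.4615) = 25.8817, a change of -153.0888.

-153.09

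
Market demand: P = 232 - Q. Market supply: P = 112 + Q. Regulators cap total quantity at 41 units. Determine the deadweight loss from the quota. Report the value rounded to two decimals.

Unrestricted equilibrium: Q* = (232 - 112)/(1 + 1) = 60.
At Q = 41 the demand price is 232 - (41) = 191 and the supply price is 112 + (41) = 153.
DWL = (1/2)(gap between curves at 41) x (Q* - 41) = (1/2)(38)(19) = 361.

361.00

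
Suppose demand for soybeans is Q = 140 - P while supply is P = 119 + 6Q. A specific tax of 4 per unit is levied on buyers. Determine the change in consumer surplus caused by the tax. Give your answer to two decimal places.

Rewriting demand in inverse form: P = 140 - Q.
Without the tax, 140 - Q = 119 + 6Q so Q* = 3 and P* = 137.
A tax on buyers shifts demand down by 4: (140 - 4) - Q = 119 + 6Q, so Q_t = 2.4286. Buyers pay P_b = 137.5714; sellers receive P_s = P_b - 4 = 133.5714.
Consumers lose the trapezoid between P* and P_b out to Q_t plus the triangle from Q_t to Q*: change in CS = 2.949 - 4.5 = -1.551.

-1.55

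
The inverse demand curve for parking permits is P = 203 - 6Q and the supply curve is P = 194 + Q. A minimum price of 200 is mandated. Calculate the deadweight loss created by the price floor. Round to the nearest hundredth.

2.16

Without the control, 203 - 6Q = 194 + Q so Q* = 1.2857 and P* = 195.2857.
At P = 200, buyers demand (203 - 200)/6 = 0.5 while sellers would supply more, so the quantity traded is 0.5 at price 200.
At Q = 0.5 the demand price is 200 and the supply price is 194.5. Deadweight loss is the triangle between the curves from 0.5 to 1.2857: (1/2)(200 - 194.5)(1.2857 - 0.5) = 2.1607.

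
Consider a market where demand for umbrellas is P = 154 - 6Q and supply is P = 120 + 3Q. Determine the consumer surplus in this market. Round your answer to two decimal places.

Equilibrium: 154 - 6Q = 120 + 3Q, so Q* = 3.7778 and P* = 131.3333.
CS is the area between the demand curve and P* from 0 to Q*: (1/2)(3.7778)(22.6667) = 42.8148.

42.81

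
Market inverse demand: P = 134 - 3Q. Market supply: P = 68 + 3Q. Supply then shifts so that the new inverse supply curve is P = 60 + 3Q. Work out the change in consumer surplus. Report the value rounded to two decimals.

Initial equilibrium: Q_0 = 11, P_0 = 101; CS_0 = (1/2)(11)(33) = 181.5, PS_0 = (1/2)(11)(33) = 181.5.
New equilibrium: 134 - 3Q = 60 + 3Q gives Q_1 = 12.3333, P_1 = 97; CS_1 = 228.1667, PS_1 = 228.1667.
Change in consumer surplus = 228.1667 - 181.5 = 46.6667.

46.67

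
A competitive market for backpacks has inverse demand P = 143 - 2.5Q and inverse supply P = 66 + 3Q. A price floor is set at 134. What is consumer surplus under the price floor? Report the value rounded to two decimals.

16.20

Without the control, 143 - 2.5Q = 66 + 3Q so Q* = 14 and P* = 108.
At the floor price 134, quantity demanded is (143 - 134)/2.5 = 3.6; demand is the short side, so Q = 3.6 trades at P = 134.
CS is the triangle under demand above 134: (1/2)(3.6)(143 - 134) = 16.2.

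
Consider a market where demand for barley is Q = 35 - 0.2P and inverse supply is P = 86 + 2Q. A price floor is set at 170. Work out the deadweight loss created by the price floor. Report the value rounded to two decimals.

480.29

Rewriting demand in inverse form: P = 175 - 5Q.
Free-market equilibrium: 175 - 5Q = 86 + 2Q gives Q* = 12.7143, P* = 111.4286.
At the floor price 170, quantity demanded is (175 - 170)/5 = 1; demand is the short side, so Q = 1 trades at P = 170.
At Q = 1 the demand price is 170 and the supply price is 88. Deadweight loss is the triangle between the curves from 1 to 12.7143: (1/2)(170 - 88)(12.7143 - 1) = 480.2857.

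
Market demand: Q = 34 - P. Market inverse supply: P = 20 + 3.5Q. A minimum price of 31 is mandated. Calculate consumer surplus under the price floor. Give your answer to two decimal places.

4.50

Rewriting demand in inverse form: P = 34 - Q.
Without the control, 34 - Q = 20 + 3.5Q so Q* = 3.1111 and P* = 30.8889.
At the floor price 31, quantity demanded is (34 - 31)/1 = 3; demand is the short side, so Q = 3 trades at P = 31.
CS is the triangle under demand above 31: (1/2)(3)(34 - 31) = 4.5.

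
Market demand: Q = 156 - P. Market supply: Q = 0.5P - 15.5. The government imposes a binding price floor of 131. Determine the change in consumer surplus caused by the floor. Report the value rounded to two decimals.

-555.56

Rewriting demand in inverse form: P = 156 - Q.
Rewriting supply in inverse form: P = 31 + 2Q.
Free-market equilibrium: 156 - Q = 31 + 2Q gives Q* = 41.6667, P* = 114.3333.
At P = 131, buyers demand (156 - 131)/1 = 25 while sellers would supply more, so the quantity traded is 25 at price 131.
CS goes from (1/2)(41.6667)(41.6667) = 868.0556 to 312.5 (computed as (156 - 131)(25) - (1/2)(1)(25)^2), a change of -555.5556.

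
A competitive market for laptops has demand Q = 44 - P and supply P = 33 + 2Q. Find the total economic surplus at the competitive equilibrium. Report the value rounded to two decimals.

Rewriting demand in inverse form: P = 44 - Q.
Equilibrium: 44 - Q = 33 + 2Q, so Q* = 3.6667 and P* = 40.3333.
Total surplus is the full triangle between the curves from 0 to Q*: (1/2)(3.6667)(44 - 33) = 20.1667.

20.17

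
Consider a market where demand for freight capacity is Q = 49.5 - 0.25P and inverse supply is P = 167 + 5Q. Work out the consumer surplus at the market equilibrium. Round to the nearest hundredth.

Rewriting demand in inverse form: P = 198 - 4Q.
Setting demand equal to supply, 31 = 9Q, so Q* = 3.4444 and P* = 184.2222.
Consumer surplus is the triangle under demand above P*: (1/2)(3.4444)(198 - 184.2222) = (1/2)(3.4444)(13.7778) = 23.7284.

23.73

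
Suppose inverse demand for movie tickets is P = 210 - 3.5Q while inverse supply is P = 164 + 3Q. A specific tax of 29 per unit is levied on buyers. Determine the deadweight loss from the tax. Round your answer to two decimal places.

Pre-tax equilibrium: 210 - 3.5Q = 164 + 3Q gives Q* = 7.0769, P* = 185.2308.
With the tax, buyers' net willingness to pay falls by 29: (210 - 29) - 3.5Q = 164 + 3Q, so Q_t = 2.6154. Buyers pay P_b = 200.8462; sellers receive P_s = P_b - 29 = 171.8462.
Deadweight loss is the triangle between the curves from Q_t to Q*: (1/2)(7.0769 - 2.6154)(29) = 64.6923.

64.69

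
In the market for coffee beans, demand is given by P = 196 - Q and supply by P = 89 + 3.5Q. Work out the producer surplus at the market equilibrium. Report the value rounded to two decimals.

Set 196 - Q = 89 + 3.5Q, which gives 107 = 4.5Q, so Q* = 23.7778 and P* = 196 - (23.7778) = 172.2222.
PS is the area between P* and the supply curve from 0 to Q*: (1/2)(23.7778)(83.2222) = 989.4198.

989.42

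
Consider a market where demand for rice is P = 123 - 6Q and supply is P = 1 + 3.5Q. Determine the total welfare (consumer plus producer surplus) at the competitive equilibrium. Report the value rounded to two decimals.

783.37

Equilibrium: 123 - 6Q = 1 + 3.5Q, so Q* = 12.8421 and P* = 45.9474.
CS = (1/2)(12.8421)(77.0526) = 494.759 and PS = (1/2)(12.8421)(44.9474) = 288.6094, so total surplus = 783.3684.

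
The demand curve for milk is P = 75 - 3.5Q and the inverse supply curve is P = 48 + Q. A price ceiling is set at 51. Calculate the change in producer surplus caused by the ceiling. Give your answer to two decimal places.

Without the control, 75 - 3.5Q = 48 + Q so Q* = 6 and P* = 54.
At P = 51, sellers supply (51 - 48)/1 = 3 while buyers want more, so the quantity traded is 3 at price 51.
PS goes from (1/2)(6)(6) = 18 to 4.5 (computed as (51 - 48)(3) - (1/2)(1)(3)^2), a change of -13.5.

-13.50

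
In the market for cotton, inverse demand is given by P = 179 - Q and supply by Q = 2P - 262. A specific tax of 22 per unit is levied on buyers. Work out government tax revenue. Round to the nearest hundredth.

381.33

Rewriting supply in inverse form: P = 131 + 0.5Q.
Pre-tax equilibrium: 179 - Q = 131 + 0.5Q gives Q* = 32, P* = 147.
With the tax, buyers' net willingness to pay falls by 22: (179 - 22) - Q = 131 + 0.5Q, so Q_t = 17.3333. Buyers pay P_b = 161.6667; sellers receive P_s = P_b - 22 = 139.6667.
Revenue is the tax times quantity traded: 22 x 17.3333 = 381.3333.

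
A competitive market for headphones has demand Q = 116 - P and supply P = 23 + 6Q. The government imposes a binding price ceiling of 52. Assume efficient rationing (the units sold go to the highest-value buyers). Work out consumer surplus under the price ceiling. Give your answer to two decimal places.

297.65

Rewriting demand in inverse form: P = 116 - Q.
Free-market equilibrium: 116 - Q = 23 + 6Q gives Q* = 13.2857, P* = 102.7143.
At P = 52, sellers supply (52 - 23)/6 = 4.8333 while buyers want more, so the quantity traded is 4.8333 at price 52.
The demand price at Q = 4.8333 is 111.1667. CS is the trapezoid between demand and 52 over [0, 4.8333]: (1/2)[(116 - 52) + (111.1667 - 52)](4.8333) = 297.6528.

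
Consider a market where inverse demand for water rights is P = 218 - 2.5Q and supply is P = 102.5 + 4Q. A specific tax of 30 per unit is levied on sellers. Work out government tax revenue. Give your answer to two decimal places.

Pre-tax equilibrium: 218 - 2.5Q = 102.5 + 4Q gives Q* = 17.7692, P* = 173.5769.
A tax on sellers shifts supply up by 30: 218 - 2.5Q = 102.5 + 4Q + 30, so Q_t = 13.1538. Buyers pay P_b = 185.1154; sellers receive P_s = P_b - 30 = 155.1154.
Tax revenue = t x Q_t = 30 x 13.1538 = 394.6154.

394.62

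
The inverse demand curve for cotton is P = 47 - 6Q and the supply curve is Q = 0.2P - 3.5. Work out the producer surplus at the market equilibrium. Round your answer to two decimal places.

Rewriting supply in inverse form: P = 17.5 + 5Q.
Set 47 - 6Q = 17.5 + 5Q, which gives 29.5 = 11Q, so Q* = 2.6818 and P* = 47 - 6(2.6818) = 30.9091.
PS is the area between P* and the supply curve from 0 to Q*: (1/2)(2.6818)(13.4091) = 17.9804.

17.98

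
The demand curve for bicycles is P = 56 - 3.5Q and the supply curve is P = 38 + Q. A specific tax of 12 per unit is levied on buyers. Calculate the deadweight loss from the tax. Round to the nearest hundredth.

16.00

Pre-tax equilibrium: 56 - 3.5Q = 38 + Q gives Q* = 4, P* = 42.
A tax on buyers shifts demand down by 12: (56 - 12) - 3.5Q = 38 + Q, so Q_t = 1.3333. Buyers pay P_b = 51.3333; sellers receive P_s = P_b - 12 = 39.3333.
The welfare triangle lost has base Q* - Q_t = 2.6667 and height t = 12, so DWL = (1/2)(2.6667)(12) = 16.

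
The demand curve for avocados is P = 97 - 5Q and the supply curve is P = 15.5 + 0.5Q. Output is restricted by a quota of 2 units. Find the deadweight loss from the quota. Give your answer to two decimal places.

451.84

Unrestricted equilibrium: Q* = (97 - 15.5)/(5 + 0.5) = 14.8182.
At Q = 2 the demand price is 97 - 5(2) = 87 and the supply price is 15.5 + 0.5(2) = 16.5.
Deadweight loss is the triangle between the curves from 2 to 14.8182: (1/2)(87 - 16.5)(14.8182 - 2) = 451.8409.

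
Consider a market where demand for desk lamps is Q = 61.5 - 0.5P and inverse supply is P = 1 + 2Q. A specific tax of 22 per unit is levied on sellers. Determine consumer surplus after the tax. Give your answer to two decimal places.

Rewriting demand in inverse form: P = 123 - 2Q.
Without the tax, 123 - 2Q = 1 + 2Q so Q* = 30.5 and P* = 62.
With the tax, sellers need 22 more per unit: 123 - 2Q = 1 + 2Q + 22, so Q_t = 25. Buyers pay P_b = 73; sellers receive P_s = P_b - 22 = 51.
Consumer surplus is the triangle under demand above P_b: (1/2)(25)(123 - 73) = 625.

625.00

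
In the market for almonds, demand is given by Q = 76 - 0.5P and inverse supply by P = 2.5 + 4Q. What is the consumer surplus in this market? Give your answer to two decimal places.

Rewriting demand in inverse form: P = 152 - 2Q.
Equilibrium: 152 - 2Q = 2.5 + 4Q, so Q* = 24.9167 and P* = 102.1667.
The demand choke price is 152, so CS = (1/2)(Q*)(152 - P*) = (1/2)(24.9167)(49.8333) = 620.8403.

620.84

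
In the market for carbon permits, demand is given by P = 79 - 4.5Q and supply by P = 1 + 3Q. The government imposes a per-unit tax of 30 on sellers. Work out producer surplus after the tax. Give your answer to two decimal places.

61.44

Without the tax, 79 - 4.5Q = 1 + 3Q so Q* = 10.4 and P* = 32.2.
A tax on sellers shifts supply up by 30: 79 - 4.5Q = 1 + 3Q + 30, so Q_t = 6.4. Buyers pay P_b = 50.2; sellers receive P_s = P_b - 30 = 20.2.
PS = (1/2)(Q_t)(P_s - 1) = (1/2)(6.4)(19.2) = 61.44.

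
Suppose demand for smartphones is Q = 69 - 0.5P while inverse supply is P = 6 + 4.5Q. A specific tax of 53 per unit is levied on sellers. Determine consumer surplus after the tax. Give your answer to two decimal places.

Rewriting demand in inverse form: P = 138 - 2Q.
Pre-tax equilibrium: 138 - 2Q = 6 + 4.5Q gives Q* = 20.3077, P* = 97.3846.
With the tax, sellers need 53 more per unit: 138 - 2Q = 6 + 4.5Q + 53, so Q_t = 12.1538. Buyers pay P_b = 113.6923; sellers receive P_s = P_b - 53 = 60.6923.
CS = (1/2)(Q_t)(138 - P_b) = (1/2)(12.1538)(24.3077) = 147.716.

147.72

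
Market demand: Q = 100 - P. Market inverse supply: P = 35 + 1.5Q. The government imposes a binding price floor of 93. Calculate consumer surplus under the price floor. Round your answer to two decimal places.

24.50

Rewriting demand in inverse form: P = 100 - Q.
Without the control, 100 - Q = 35 + 1.5Q so Q* = 26 and P* = 74.
At P = 93, buyers demand (100 - 93)/1 = 7 while sellers would supply more, so the quantity traded is 7 at price 93.
CS is the triangle under demand above 93: (1/2)(7)(100 - 93) = 24.5.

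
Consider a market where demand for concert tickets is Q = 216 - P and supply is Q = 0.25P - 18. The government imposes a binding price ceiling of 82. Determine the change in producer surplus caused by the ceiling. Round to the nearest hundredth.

-1646.38

Rewriting demand in inverse form: P = 216 - Q.
Rewriting supply in inverse form: P = 72 + 4Q.
Free-market equilibrium: 216 - Q = 72 + 4Q gives Q* = 28.8, P* = 187.2.
At P = 82, sellers supply (82 - 72)/4 = 2.5 while buyers want more, so the quantity traded is 2.5 at price 82.
PS goes from (1/2)(28.8)(115.2) = 1658.88 to 12.5 (computed as (82 - 72)(2.5) - (1/2)(4)(2.5)^2), a change of -1646.38.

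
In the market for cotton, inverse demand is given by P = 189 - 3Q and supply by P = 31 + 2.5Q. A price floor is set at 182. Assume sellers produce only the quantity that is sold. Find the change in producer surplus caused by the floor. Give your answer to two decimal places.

-686.04

Free-market equilibrium: 189 - 3Q = 31 + 2.5Q gives Q* = 28.7273, P* = 102.8182.
At the floor price 182, quantity demanded is (189 - 182)/3 = 2.3333; demand is the short side, so Q = 2.3333 trades at P = 182.
PS goes from (1/2)(28.7273)(71.8182) = 1031.5702 to 345.5278 (computed as (182 - 31)(2.3333) - (1/2)(2.5)(2.3333)^2), a change of -686.0425.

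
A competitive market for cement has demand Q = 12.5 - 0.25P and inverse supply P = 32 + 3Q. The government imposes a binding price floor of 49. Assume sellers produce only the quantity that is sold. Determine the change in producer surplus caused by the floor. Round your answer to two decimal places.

-5.76

Rewriting demand in inverse form: P = 50 - 4Q.
Without the control, 50 - 4Q = 32 + 3Q so Q* = 2.5714 and P* = 39.7143.
At P = 49, buyers demand (50 - 49)/4 = 0.25 while sellers would supply more, so the quantity traded is 0.25 at price 49.
PS goes from (1/2)(2.5714)(7.7143) = 9.9184 to 4.1562 (computed as (49 - 32)(0.25) - (1/2)(3)(0.25)^2), a change of -5.7621.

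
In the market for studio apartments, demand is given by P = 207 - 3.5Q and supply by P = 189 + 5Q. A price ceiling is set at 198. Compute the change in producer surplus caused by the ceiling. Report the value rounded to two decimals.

-3.11

Without the control, 207 - 3.5Q = 189 + 5Q so Q* = 2.1176 and P* = 199.5882.
At the ceiling price 198, quantity supplied is (198 - 189)/5 = 1.8; supply is the short side, so Q = 1.8 trades at P = 198.
PS goes from (1/2)(2.1176)(10.5882) = 11.2111 to 8.1 (computed as (198 - 189)(1.8) - (1/2)(5)(1.8)^2), a change of -3.1111.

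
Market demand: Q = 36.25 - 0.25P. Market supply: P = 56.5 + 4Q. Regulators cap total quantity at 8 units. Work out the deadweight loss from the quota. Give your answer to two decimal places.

37.52

Rewriting demand in inverse form: P = 145 - 4Q.
Unrestricted equilibrium: Q* = (145 - 56.5)/(4 + 4) = 11.0625.
At Q = 8 the demand price is 145 - 4(8) = 113 and the supply price is 56.5 + 4(8) = 88.5.
Deadweight loss is the triangle between the curves from 8 to 11.0625: (1/2)(113 - 88.5)(11.0625 - 8) = 37.5156.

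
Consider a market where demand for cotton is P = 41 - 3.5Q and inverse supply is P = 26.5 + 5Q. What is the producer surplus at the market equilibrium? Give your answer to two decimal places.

7.28

Set 41 - 3.5Q = 26.5 + 5Q, which gives 14.5 = 8.5Q, so Q* = 1.7059 and P* = 41 - 3.5(1.7059) = 35.0294.
The supply curve's price intercept is 26.5, so PS = (1/2)(Q*)(P* - 26.5) = (1/2)(1.7059)(8.5294) = 7.2751.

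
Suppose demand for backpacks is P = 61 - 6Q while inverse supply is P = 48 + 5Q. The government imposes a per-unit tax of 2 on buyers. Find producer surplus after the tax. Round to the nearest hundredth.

2.50

Without the tax, 61 - 6Q = 48 + 5Q so Q* = 1.1818 and P* = 53.9091.
With the tax, buyers' net willingness to pay falls by 2: (61 - 2) - 6Q = 48 + 5Q, so Q_t = 1. Buyers pay P_b = 55; sellers receive P_s = P_b - 2 = 53.
Producer surplus is the triangle above supply below P_s: (1/2)(1)(53 - 48) = 2.5.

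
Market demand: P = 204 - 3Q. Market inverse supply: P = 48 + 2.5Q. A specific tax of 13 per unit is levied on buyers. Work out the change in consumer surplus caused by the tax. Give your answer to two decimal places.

-192.74

Pre-tax equilibrium: 204 - 3Q = 48 + 2.5Q gives Q* = 28.3636, P* = 118.9091.
A tax on buyers shifts demand down by 13: (204 - 13) - 3Q = 48 + 2.5Q, so Q_t = 26. Buyers pay P_b = 126; sellers receive P_s = P_b - 13 = 113.
Consumers lose the trapezoid between P* and P_b out to Q_t plus the triangle from Q_t to Q*: change in CS = 1014 - 1206.7438 = -192.7438.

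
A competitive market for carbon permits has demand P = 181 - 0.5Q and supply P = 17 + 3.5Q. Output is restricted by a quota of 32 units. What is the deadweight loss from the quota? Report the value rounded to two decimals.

Without the quota, 181 - 0.5Q = 17 + 3.5Q gives Q* = 41.
At Q = 32 the demand price is 181 - 0.5(32) = 165 and the supply price is 17 + 3.5(32) = 129.
DWL = (1/2)(gap between curves at 32) x (Q* - 32) = (1/2)(36)(9) = 162.

162.00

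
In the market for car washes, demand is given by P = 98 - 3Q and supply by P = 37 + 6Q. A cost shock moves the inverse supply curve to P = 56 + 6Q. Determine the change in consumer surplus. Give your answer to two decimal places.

-36.24

Initial equilibrium: Q_0 = 6.7778, P_0 = 77.6667; CS_0 = (1/2)(6.7778)(20.3333) = 68.9074, PS_0 = (1/2)(6.7778)(40.6667) = 137.8148.
New equilibrium: 98 - 3Q = 56 + 6Q gives Q_1 = 4.6667, P_1 = 84; CS_1 = 32.6667, PS_1 = 65.3333.
Change in consumer surplus = 32.6667 - 68.9074 = -36.2407.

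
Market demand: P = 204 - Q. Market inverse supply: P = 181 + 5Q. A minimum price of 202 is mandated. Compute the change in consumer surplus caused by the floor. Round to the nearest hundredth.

Without the control, 204 - Q = 181 + 5Q so Q* = 3.8333 and P* = 200.1667.
At P = 202, buyers demand (204 - 202)/1 = 2 while sellers would supply more, so the quantity traded is 2 at price 202.
CS goes from (1/2)(3.8333)(3.8333) = 7.3472 to 2 (computed as (204 - 202)(2) - (1/2)(1)(2)^2), a change of -5.3472.

-5.35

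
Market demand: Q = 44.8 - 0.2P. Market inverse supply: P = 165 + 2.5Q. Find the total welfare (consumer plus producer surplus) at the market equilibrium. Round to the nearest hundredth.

232.07

Rewriting demand in inverse form: P = 224 - 5Q.
Set 224 - 5Q = 165 + 2.5Q, which gives 59 = 7.5Q, so Q* = 7.8667 and P* = 224 - 5(7.8667) = 184.6667.
CS = (1/2)(7.8667)(39.3333) = 154.7111 and PS = (1/2)(7.8667)(19.6667) = 77.3556, so total surplus = 232.0667.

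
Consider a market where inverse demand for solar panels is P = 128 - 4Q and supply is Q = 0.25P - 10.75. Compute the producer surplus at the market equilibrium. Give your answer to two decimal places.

Rewriting supply in inverse form: P = 43 + 4Q.
Equilibrium: 128 - 4Q = 43 + 4Q, so Q* = 10.625 and P* = 85.5.
Producer surplus is the triangle above supply below P*: (1/2)(10.625)(85.5 - 43) = (1/2)(10.625)(42.5) = 225.7812.

225.78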